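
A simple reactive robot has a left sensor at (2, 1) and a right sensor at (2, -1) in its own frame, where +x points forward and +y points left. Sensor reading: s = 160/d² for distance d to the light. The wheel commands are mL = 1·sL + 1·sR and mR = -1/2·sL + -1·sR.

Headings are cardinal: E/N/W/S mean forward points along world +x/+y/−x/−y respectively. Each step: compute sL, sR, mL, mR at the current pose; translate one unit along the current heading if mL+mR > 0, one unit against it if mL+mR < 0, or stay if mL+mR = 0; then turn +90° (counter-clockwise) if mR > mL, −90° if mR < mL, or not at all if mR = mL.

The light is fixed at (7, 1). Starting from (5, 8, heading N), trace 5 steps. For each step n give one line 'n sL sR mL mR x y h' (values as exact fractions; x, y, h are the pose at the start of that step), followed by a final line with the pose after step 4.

n=0: pose=(5,8,N); sL=16/9, sR=80/41; mL=1376/369, mR=-1048/369; mL+mR=8/9 → advance +1; mR−mL=-808/123 → turn -1·90°
n=1: pose=(5,9,E); sL=160/81, sR=160/49; mL=20800/3969, mR=-16880/3969; mL+mR=80/81 → advance +1; mR−mL=-12560/1323 → turn -1·90°
n=2: pose=(6,9,S); sL=40/9, sR=4; mL=76/9, mR=-56/9; mL+mR=20/9 → advance +1; mR−mL=-44/3 → turn -1·90°
n=3: pose=(6,8,W); sL=32/9, sR=160/73; mL=3776/657, mR=-2608/657; mL+mR=16/9 → advance +1; mR−mL=-2128/219 → turn -1·90°
n=4: pose=(5,8,N); sL=16/9, sR=80/41; mL=1376/369, mR=-1048/369; mL+mR=8/9 → advance +1; mR−mL=-808/123 → turn -1·90°

0 16/9 80/41 1376/369 -1048/369 5 8 N
1 160/81 160/49 20800/3969 -16880/3969 5 9 E
2 40/9 4 76/9 -56/9 6 9 S
3 32/9 160/73 3776/657 -2608/657 6 8 W
4 16/9 80/41 1376/369 -1048/369 5 8 N
final 5 9 E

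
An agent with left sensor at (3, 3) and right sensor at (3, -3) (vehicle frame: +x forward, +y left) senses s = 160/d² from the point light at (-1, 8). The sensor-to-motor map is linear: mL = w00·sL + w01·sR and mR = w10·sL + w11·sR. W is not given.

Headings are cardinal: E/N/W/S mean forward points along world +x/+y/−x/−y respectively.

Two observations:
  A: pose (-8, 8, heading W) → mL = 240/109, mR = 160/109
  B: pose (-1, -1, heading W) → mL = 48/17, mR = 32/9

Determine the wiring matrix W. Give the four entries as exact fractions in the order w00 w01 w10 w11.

1 1/2 0 1

obs A: pose=(-8,8,W) → sL=160/109, sR=160/109, mL=240/109, mR=160/109
obs B: pose=(-1,-1,W) → sL=160/153, sR=32/9, mL=48/17, mR=32/9
sensor matrix S = [[160/109, 160/109], [160/153, 32/9]]; det S = 20480/5559
solve [mL_A; mL_B] = S·[w00; w01] and [mR_A; mR_B] = S·[w10; w11]:
  w00 = 1, w01 = 1/2, w10 = 0, w11 = 1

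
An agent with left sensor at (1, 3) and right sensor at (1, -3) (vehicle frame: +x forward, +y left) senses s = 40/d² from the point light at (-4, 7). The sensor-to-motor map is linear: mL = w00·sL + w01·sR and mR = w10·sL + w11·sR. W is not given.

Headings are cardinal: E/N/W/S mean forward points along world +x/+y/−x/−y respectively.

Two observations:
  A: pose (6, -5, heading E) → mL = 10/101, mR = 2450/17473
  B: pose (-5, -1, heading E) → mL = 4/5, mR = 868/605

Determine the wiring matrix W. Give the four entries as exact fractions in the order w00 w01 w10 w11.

obs A: pose=(6,-5,E) → sL=20/101, sR=20/173, mL=10/101, mR=2450/17473
obs B: pose=(-5,-1,E) → sL=8/5, sR=40/121, mL=4/5, mR=868/605
sensor matrix S = [[20/101, 20/173], [8/5, 40/121]]; det S = -252672/2114233
solve [mL_A; mL_B] = S·[w00; w01] and [mR_A; mR_B] = S·[w10; w11]:
  w00 = 1/2, w01 = 0, w10 = 1, w11 = -1/2

1/2 0 1 -1/2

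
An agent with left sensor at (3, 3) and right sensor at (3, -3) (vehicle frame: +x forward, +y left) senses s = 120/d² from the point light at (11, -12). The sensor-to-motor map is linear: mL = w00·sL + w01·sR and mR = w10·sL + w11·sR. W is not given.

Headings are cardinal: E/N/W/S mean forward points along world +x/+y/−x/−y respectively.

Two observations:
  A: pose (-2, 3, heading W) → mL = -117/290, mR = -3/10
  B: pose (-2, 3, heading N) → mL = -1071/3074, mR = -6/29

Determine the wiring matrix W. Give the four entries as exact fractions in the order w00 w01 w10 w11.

-1 -1/2 -1 0

obs A: pose=(-2,3,W) → sL=3/10, sR=6/29, mL=-117/290, mR=-3/10
obs B: pose=(-2,3,N) → sL=6/29, sR=15/53, mL=-1071/3074, mR=-6/29
sensor matrix S = [[3/10, 6/29], [6/29, 15/53]]; det S = 3753/89146
solve [mL_A; mL_B] = S·[w00; w01] and [mR_A; mR_B] = S·[w10; w11]:
  w00 = -1, w01 = -1/2, w10 = -1, w11 = 0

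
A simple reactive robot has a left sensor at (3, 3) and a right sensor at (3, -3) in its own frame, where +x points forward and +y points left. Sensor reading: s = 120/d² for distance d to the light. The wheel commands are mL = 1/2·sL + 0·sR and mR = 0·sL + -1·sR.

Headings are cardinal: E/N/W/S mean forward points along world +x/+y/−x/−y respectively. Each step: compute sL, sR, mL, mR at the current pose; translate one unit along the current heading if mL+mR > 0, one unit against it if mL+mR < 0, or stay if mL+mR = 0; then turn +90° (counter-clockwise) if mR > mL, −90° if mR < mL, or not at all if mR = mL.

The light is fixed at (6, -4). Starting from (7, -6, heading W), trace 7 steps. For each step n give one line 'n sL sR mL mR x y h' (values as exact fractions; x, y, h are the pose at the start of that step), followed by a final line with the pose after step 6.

n=0: pose=(7,-6,W); sL=120/29, sR=24; mL=60/29, mR=-24; mL+mR=-636/29 → advance -1; mR−mL=-756/29 → turn -1·90°
n=1: pose=(8,-6,N); sL=60, sR=60/13; mL=30, mR=-60/13; mL+mR=330/13 → advance +1; mR−mL=-450/13 → turn -1·90°
n=2: pose=(8,-5,E); sL=120/29, sR=120/41; mL=60/29, mR=-120/41; mL+mR=-1020/1189 → advance -1; mR−mL=-5940/1189 → turn -1·90°
n=3: pose=(7,-5,S); sL=15/4, sR=6; mL=15/8, mR=-6; mL+mR=-33/8 → advance -1; mR−mL=-63/8 → turn -1·90°
n=4: pose=(7,-4,W); sL=120/13, sR=120/13; mL=60/13, mR=-120/13; mL+mR=-60/13 → advance -1; mR−mL=-180/13 → turn -1·90°
n=5: pose=(8,-4,N); sL=12, sR=60/17; mL=6, mR=-60/17; mL+mR=42/17 → advance +1; mR−mL=-162/17 → turn -1·90°
n=6: pose=(8,-3,E); sL=120/41, sR=120/29; mL=60/41, mR=-120/29; mL+mR=-3180/1189 → advance -1; mR−mL=-6660/1189 → turn -1·90°

0 120/29 24 60/29 -24 7 -6 W
1 60 60/13 30 -60/13 8 -6 N
2 120/29 120/41 60/29 -120/41 8 -5 E
3 15/4 6 15/8 -6 7 -5 S
4 120/13 120/13 60/13 -120/13 7 -4 W
5 12 60/17 6 -60/17 8 -4 N
6 120/41 120/29 60/41 -120/29 8 -3 E
final 7 -3 S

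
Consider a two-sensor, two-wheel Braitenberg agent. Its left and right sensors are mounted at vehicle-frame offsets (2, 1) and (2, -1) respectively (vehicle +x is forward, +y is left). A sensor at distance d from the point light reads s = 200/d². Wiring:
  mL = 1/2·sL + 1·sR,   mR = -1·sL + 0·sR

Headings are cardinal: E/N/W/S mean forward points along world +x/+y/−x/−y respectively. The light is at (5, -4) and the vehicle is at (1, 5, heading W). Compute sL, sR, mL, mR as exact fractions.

2 25/17 42/17 -2

left sensor world pos  = (-1, 4); dL² = 100
right sensor world pos = (-1, 6); dR² = 136
sL = 200/100 = 2
sR = 200/136 = 25/17
mL = 1/2·sL + 1·sR = 42/17
mR = -1·sL + 0·sR = -2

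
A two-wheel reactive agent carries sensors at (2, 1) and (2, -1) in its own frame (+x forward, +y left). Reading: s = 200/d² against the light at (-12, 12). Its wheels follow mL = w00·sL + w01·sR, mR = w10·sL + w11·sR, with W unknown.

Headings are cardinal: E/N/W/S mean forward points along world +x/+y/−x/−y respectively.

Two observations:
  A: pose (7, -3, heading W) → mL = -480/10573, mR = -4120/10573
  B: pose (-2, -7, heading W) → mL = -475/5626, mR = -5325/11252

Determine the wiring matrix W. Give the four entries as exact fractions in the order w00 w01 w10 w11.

obs A: pose=(7,-3,W) → sL=40/109, sR=40/97, mL=-480/10573, mR=-4120/10573
obs B: pose=(-2,-7,W) → sL=25/58, sR=50/97, mL=-475/5626, mR=-5325/11252
sensor matrix S = [[40/109, 40/97], [25/58, 50/97]]; det S = 3500/306617
solve [mL_A; mL_B] = S·[w00; w01] and [mR_A; mR_B] = S·[w10; w11]:
  w00 = 1, w01 = -1, w10 = -1/2, w11 = -1/2

1 -1 -1/2 -1/2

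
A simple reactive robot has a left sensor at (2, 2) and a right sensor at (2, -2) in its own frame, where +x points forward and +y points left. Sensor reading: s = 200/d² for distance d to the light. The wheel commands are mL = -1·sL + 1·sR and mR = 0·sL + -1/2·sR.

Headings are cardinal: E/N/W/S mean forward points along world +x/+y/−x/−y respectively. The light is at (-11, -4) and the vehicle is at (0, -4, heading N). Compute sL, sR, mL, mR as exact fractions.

40/17 200/173 -3520/2941 -100/173

left sensor world pos  = (-2, -2); dL² = 85
right sensor world pos = (2, -2); dR² = 173
sL = 200/85 = 40/17
sR = 200/173 = 200/173
mL = -1·sL + 1·sR = -3520/2941
mR = 0·sL + -1/2·sR = -100/173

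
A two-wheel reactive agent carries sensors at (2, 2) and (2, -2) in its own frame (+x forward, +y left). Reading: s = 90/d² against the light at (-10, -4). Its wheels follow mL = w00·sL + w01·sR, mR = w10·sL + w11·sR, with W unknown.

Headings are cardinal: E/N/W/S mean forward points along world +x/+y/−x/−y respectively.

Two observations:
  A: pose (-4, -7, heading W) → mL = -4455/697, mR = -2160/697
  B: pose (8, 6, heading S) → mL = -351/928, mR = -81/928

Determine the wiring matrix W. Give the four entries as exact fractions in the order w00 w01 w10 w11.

-1/2 -1 1 -1

obs A: pose=(-4,-7,W) → sL=90/41, sR=90/17, mL=-4455/697, mR=-2160/697
obs B: pose=(8,6,S) → sL=45/232, sR=9/32, mL=-351/928, mR=-81/928
sensor matrix S = [[90/41, 90/17], [45/232, 9/32]]; det S = -132435/323408
solve [mL_A; mL_B] = S·[w00; w01] and [mR_A; mR_B] = S·[w10; w11]:
  w00 = -1/2, w01 = -1, w10 = 1, w11 = -1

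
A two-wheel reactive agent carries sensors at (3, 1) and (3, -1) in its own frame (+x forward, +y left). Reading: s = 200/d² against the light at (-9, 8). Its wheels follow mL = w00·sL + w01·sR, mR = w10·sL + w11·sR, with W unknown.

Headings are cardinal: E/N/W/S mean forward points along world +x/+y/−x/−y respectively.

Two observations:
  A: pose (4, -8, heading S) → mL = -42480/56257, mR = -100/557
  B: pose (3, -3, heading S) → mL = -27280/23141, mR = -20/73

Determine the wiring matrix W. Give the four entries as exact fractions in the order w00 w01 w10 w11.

-1 -1 -1/2 0

obs A: pose=(4,-8,S) → sL=200/557, sR=40/101, mL=-42480/56257, mR=-100/557
obs B: pose=(3,-3,S) → sL=40/73, sR=200/317, mL=-27280/23141, mR=-20/73
sensor matrix S = [[200/557, 40/101], [40/73, 200/317]]; det S = 12409600/1301843237
solve [mL_A; mL_B] = S·[w00; w01] and [mR_A; mR_B] = S·[w10; w11]:
  w00 = -1, w01 = -1, w10 = -1/2, w11 = 0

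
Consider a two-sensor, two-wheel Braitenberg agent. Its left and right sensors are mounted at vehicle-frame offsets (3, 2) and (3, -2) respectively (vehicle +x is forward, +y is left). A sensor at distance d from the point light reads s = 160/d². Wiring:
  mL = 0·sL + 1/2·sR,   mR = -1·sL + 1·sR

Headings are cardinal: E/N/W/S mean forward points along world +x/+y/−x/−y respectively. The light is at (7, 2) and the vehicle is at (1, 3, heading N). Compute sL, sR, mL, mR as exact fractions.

2 5 5/2 3

left sensor world pos  = (-1, 6); dL² = 80
right sensor world pos = (3, 6); dR² = 32
sL = 160/80 = 2
sR = 160/32 = 5
mL = 0·sL + 1/2·sR = 5/2
mR = -1·sL + 1·sR = 3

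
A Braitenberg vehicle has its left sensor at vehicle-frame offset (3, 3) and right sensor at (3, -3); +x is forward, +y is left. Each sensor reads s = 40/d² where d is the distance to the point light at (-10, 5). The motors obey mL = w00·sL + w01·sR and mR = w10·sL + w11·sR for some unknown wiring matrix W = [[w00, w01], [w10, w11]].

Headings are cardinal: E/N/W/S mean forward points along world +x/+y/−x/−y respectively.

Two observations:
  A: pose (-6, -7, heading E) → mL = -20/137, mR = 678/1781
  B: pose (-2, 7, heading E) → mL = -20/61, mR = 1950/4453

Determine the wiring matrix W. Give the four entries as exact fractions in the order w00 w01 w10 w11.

0 -1 1 1/2

obs A: pose=(-6,-7,E) → sL=4/13, sR=20/137, mL=-20/137, mR=678/1781
obs B: pose=(-2,7,E) → sL=20/73, sR=20/61, mL=-20/61, mR=1950/4453
sensor matrix S = [[4/13, 20/137], [20/73, 20/61]]; det S = 482880/7930793
solve [mL_A; mL_B] = S·[w00; w01] and [mR_A; mR_B] = S·[w10; w11]:
  w00 = 0, w01 = -1, w10 = 1, w11 = 1/2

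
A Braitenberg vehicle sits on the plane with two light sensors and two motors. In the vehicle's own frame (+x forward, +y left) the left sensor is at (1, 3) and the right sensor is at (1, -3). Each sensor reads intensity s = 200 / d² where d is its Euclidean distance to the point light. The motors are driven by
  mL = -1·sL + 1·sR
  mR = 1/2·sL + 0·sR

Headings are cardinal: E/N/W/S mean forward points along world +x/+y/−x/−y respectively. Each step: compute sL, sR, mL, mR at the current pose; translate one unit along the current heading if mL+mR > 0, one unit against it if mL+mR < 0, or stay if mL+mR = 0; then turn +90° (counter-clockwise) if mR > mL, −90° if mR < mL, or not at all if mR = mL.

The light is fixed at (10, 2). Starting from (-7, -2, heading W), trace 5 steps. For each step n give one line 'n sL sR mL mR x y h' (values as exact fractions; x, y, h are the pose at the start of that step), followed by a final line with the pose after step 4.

n=0: pose=(-7,-2,W); sL=200/373, sR=8/13; mL=384/4849, mR=100/373; mL+mR=1684/4849 → advance +1; mR−mL=916/4849 → turn +1·90°
n=1: pose=(-8,-2,S); sL=4/5, sR=100/233; mL=-432/1165, mR=2/5; mL+mR=34/1165 → advance +1; mR−mL=898/1165 → turn +1·90°
n=2: pose=(-8,-3,E); sL=200/293, sR=200/353; mL=-12000/103429, mR=100/293; mL+mR=23300/103429 → advance +1; mR−mL=47300/103429 → turn +1·90°
n=3: pose=(-7,-3,N); sL=25/52, sR=50/53; mL=1275/2756, mR=25/104; mL+mR=3875/5512 → advance +1; mR−mL=-1225/5512 → turn -1·90°
n=4: pose=(-7,-2,E); sL=200/257, sR=40/61; mL=-1920/15677, mR=100/257; mL+mR=4180/15677 → advance +1; mR−mL=8020/15677 → turn +1·90°

0 200/373 8/13 384/4849 100/373 -7 -2 W
1 4/5 100/233 -432/1165 2/5 -8 -2 S
2 200/293 200/353 -12000/103429 100/293 -8 -3 E
3 25/52 50/53 1275/2756 25/104 -7 -3 N
4 200/257 40/61 -1920/15677 100/257 -7 -2 E
final -6 -2 N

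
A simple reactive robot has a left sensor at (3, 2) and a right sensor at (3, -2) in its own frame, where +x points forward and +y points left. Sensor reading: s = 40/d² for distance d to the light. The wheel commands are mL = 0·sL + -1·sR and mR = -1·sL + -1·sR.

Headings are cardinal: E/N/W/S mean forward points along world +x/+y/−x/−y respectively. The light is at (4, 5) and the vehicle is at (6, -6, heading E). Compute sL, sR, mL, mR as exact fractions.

20/53 20/97 -20/97 -3000/5141

left sensor world pos  = (9, -4); dL² = 106
right sensor world pos = (9, -8); dR² = 194
sL = 40/106 = 20/53
sR = 40/194 = 20/97
mL = 0·sL + -1·sR = -20/97
mR = -1·sL + -1·sR = -3000/5141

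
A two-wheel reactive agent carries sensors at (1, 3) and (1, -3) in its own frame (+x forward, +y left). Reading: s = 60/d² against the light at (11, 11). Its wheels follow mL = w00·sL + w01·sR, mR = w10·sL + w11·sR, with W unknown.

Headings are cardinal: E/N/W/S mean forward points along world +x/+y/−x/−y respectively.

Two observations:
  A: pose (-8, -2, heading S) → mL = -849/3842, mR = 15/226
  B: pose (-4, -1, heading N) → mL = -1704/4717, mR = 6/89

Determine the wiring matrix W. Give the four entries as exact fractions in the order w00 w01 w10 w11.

-1 -1 1/2 0

obs A: pose=(-8,-2,S) → sL=15/113, sR=3/34, mL=-849/3842, mR=15/226
obs B: pose=(-4,-1,N) → sL=12/89, sR=12/53, mL=-1704/4717, mR=6/89
sensor matrix S = [[15/113, 3/34], [12/89, 12/53]]; det S = 164538/9061357
solve [mL_A; mL_B] = S·[w00; w01] and [mR_A; mR_B] = S·[w10; w11]:
  w00 = -1, w01 = -1, w10 = 1/2, w11 = 0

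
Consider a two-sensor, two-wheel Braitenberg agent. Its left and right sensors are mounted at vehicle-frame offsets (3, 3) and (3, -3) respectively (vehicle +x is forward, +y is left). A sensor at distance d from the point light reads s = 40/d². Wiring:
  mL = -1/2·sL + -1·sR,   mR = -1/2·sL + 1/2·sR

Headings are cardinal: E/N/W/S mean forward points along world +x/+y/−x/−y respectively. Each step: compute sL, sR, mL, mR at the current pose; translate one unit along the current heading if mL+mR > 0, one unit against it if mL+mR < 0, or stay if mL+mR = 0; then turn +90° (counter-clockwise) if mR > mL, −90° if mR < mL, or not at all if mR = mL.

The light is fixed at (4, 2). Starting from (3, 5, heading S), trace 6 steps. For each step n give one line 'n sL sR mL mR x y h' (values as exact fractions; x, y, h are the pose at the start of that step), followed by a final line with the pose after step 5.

n=0: pose=(3,5,S); sL=10, sR=5/2; mL=-15/2, mR=-15/4; mL+mR=-45/4 → advance -1; mR−mL=15/4 → turn +1·90°
n=1: pose=(3,6,E); sL=40/53, sR=8; mL=-444/53, mR=192/53; mL+mR=-252/53 → advance -1; mR−mL=12 → turn +1·90°
n=2: pose=(2,6,N); sL=20/37, sR=4/5; mL=-198/185, mR=24/185; mL+mR=-174/185 → advance -1; mR−mL=6/5 → turn +1·90°
n=3: pose=(2,5,W); sL=8/5, sR=40/61; mL=-444/305, mR=-144/305; mL+mR=-588/305 → advance -1; mR−mL=60/61 → turn +1·90°
n=4: pose=(3,5,S); sL=10, sR=5/2; mL=-15/2, mR=-15/4; mL+mR=-45/4 → advance -1; mR−mL=15/4 → turn +1·90°
n=5: pose=(3,6,E); sL=40/53, sR=8; mL=-444/53, mR=192/53; mL+mR=-252/53 → advance -1; mR−mL=12 → turn +1·90°

0 10 5/2 -15/2 -15/4 3 5 S
1 40/53 8 -444/53 192/53 3 6 E
2 20/37 4/5 -198/185 24/185 2 6 N
3 8/5 40/61 -444/305 -144/305 2 5 W
4 10 5/2 -15/2 -15/4 3 5 S
5 40/53 8 -444/53 192/53 3 6 E
final 2 6 N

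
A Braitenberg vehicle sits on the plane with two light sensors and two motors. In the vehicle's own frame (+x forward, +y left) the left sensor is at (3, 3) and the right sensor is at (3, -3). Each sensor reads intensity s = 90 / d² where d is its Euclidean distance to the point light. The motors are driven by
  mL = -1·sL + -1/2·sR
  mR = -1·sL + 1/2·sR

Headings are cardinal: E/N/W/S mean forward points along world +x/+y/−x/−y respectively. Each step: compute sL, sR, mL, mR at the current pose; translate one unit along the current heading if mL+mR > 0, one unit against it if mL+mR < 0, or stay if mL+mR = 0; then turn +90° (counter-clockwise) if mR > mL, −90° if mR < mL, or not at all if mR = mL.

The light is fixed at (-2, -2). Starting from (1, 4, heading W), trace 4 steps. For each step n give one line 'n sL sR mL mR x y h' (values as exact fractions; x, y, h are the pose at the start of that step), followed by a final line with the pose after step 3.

n=0: pose=(1,4,W); sL=10, sR=10/9; mL=-95/9, mR=-85/9; mL+mR=-20 → advance -1; mR−mL=10/9 → turn +1·90°
n=1: pose=(2,4,S); sL=45/29, sR=9; mL=-351/58, mR=171/58; mL+mR=-90/29 → advance -1; mR−mL=9 → turn +1·90°
n=2: pose=(2,5,E); sL=90/149, sR=18/13; mL=-2511/1937, mR=171/1937; mL+mR=-180/149 → advance -1; mR−mL=18/13 → turn +1·90°
n=3: pose=(1,5,N); sL=9/10, sR=45/68; mL=-837/680, mR=-387/680; mL+mR=-9/5 → advance -1; mR−mL=45/68 → turn +1·90°

0 10 10/9 -95/9 -85/9 1 4 W
1 45/29 9 -351/58 171/58 2 4 S
2 90/149 18/13 -2511/1937 171/1937 2 5 E
3 9/10 45/68 -837/680 -387/680 1 5 N
final 1 4 W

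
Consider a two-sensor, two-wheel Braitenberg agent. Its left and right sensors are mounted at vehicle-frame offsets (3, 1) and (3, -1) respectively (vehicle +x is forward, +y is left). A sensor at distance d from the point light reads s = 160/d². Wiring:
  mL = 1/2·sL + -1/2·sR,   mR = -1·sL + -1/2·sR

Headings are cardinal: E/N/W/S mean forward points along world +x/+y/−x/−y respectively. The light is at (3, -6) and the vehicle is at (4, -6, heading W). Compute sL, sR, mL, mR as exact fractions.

32 32 0 -48

left sensor world pos  = (1, -7); dL² = 5
right sensor world pos = (1, -5); dR² = 5
sL = 160/5 = 32
sR = 160/5 = 32
mL = 1/2·sL + -1/2·sR = 0
mR = -1·sL + -1/2·sR = -48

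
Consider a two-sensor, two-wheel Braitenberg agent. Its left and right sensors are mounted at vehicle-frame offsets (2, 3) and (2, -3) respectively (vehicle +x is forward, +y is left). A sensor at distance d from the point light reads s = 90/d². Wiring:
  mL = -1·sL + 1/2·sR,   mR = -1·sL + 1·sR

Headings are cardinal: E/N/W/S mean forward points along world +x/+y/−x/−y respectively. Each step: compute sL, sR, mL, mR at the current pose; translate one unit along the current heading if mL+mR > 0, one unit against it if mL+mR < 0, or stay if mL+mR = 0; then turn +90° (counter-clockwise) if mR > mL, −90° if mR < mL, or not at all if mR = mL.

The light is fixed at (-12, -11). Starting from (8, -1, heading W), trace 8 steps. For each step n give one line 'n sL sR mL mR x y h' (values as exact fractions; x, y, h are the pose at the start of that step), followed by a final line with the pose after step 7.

0 90/373 90/493 -27585/183889 -10800/183889 8 -1 W
1 9/64 45/194 -153/6208 567/6208 9 -1 S
2 90/673 18/113 -4113/76049 1944/76049 9 -2 E
3 9/41 9/65 -801/5330 -216/2665 8 -2 N
4 90/349 18/89 -4869/31061 -1728/31061 8 -3 W
5 5/34 1/4 -3/136 7/68 9 -3 S
6 90/629 18/109 -4149/68561 1512/68561 9 -4 E
7 9/37 9/61 -765/4514 -216/2257 8 -4 N
final 8 -5 W

n=0: pose=(8,-1,W); sL=90/373, sR=90/493; mL=-27585/183889, mR=-10800/183889; mL+mR=-38385/183889 → advance -1; mR−mL=45/493 → turn +1·90°
n=1: pose=(9,-1,S); sL=9/64, sR=45/194; mL=-153/6208, mR=567/6208; mL+mR=207/3104 → advance +1; mR−mL=45/388 → turn +1·90°
n=2: pose=(9,-2,E); sL=90/673, sR=18/113; mL=-4113/76049, mR=1944/76049; mL+mR=-2169/76049 → advance -1; mR−mL=9/113 → turn +1·90°
n=3: pose=(8,-2,N); sL=9/41, sR=9/65; mL=-801/5330, mR=-216/2665; mL+mR=-1233/5330 → advance -1; mR−mL=9/130 → turn +1·90°
n=4: pose=(8,-3,W); sL=90/349, sR=18/89; mL=-4869/31061, mR=-1728/31061; mL+mR=-6597/31061 → advance -1; mR−mL=9/89 → turn +1·90°
n=5: pose=(9,-3,S); sL=5/34, sR=1/4; mL=-3/136, mR=7/68; mL+mR=11/136 → advance +1; mR−mL=1/8 → turn +1·90°
n=6: pose=(9,-4,E); sL=90/629, sR=18/109; mL=-4149/68561, mR=1512/68561; mL+mR=-2637/68561 → advance -1; mR−mL=9/109 → turn +1·90°
n=7: pose=(8,-4,N); sL=9/37, sR=9/61; mL=-765/4514, mR=-216/2257; mL+mR=-1197/4514 → advance -1; mR−mL=9/122 → turn +1·90°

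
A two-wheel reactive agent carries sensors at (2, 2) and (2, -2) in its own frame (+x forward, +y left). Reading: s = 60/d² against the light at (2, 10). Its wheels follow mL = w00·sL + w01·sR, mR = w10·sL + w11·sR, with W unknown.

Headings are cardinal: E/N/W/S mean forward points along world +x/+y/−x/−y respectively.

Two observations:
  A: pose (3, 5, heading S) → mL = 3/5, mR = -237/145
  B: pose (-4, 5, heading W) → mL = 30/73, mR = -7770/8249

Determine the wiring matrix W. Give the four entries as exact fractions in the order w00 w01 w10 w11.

0 1/2 -1 -1/2

obs A: pose=(3,5,S) → sL=30/29, sR=6/5, mL=3/5, mR=-237/145
obs B: pose=(-4,5,W) → sL=60/113, sR=60/73, mL=30/73, mR=-7770/8249
sensor matrix S = [[30/29, 6/5], [60/113, 60/73]]; det S = 50976/239221
solve [mL_A; mL_B] = S·[w00; w01] and [mR_A; mR_B] = S·[w10; w11]:
  w00 = 0, w01 = 1/2, w10 = -1, w11 = -1/2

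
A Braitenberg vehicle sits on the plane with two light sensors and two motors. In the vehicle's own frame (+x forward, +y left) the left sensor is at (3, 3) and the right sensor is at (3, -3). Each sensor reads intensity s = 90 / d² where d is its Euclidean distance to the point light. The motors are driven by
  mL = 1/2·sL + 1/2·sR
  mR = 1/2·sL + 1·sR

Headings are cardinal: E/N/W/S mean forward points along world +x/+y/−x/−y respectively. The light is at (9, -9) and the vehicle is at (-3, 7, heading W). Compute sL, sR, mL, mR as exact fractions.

left sensor world pos  = (-6, 4); dL² = 394
right sensor world pos = (-6, 10); dR² = 586
sL = 90/394 = 45/197
sR = 90/586 = 45/293
mL = 1/2·sL + 1/2·sR = 11025/57721
mR = 1/2·sL + 1·sR = 30915/115442

45/197 45/293 11025/57721 30915/115442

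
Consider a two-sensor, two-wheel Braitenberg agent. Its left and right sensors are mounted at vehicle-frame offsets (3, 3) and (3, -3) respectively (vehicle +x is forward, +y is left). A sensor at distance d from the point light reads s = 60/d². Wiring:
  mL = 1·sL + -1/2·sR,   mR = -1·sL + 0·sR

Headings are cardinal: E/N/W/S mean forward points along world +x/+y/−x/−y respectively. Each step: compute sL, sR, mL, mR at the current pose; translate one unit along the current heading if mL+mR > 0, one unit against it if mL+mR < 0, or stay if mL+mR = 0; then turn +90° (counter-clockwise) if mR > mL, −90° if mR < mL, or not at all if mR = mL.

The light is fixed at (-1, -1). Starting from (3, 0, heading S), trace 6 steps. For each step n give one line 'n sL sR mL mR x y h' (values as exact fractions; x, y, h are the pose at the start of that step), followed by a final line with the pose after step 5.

0 60/53 12 -258/53 -60/53 3 0 S
1 30/37 6/5 39/185 -30/37 3 1 E
2 60/37 60 -1050/37 -60/37 2 1 S
3 5/6 5/3 0 -5/6 2 2 E
4 12/5 60 -138/5 -12/5 1 2 S
5 30/37 30/13 -165/481 -30/37 1 3 E
final 0 3 S

n=0: pose=(3,0,S); sL=60/53, sR=12; mL=-258/53, mR=-60/53; mL+mR=-6 → advance -1; mR−mL=198/53 → turn +1·90°
n=1: pose=(3,1,E); sL=30/37, sR=6/5; mL=39/185, mR=-30/37; mL+mR=-3/5 → advance -1; mR−mL=-189/185 → turn -1·90°
n=2: pose=(2,1,S); sL=60/37, sR=60; mL=-1050/37, mR=-60/37; mL+mR=-30 → advance -1; mR−mL=990/37 → turn +1·90°
n=3: pose=(2,2,E); sL=5/6, sR=5/3; mL=0, mR=-5/6; mL+mR=-5/6 → advance -1; mR−mL=-5/6 → turn -1·90°
n=4: pose=(1,2,S); sL=12/5, sR=60; mL=-138/5, mR=-12/5; mL+mR=-30 → advance -1; mR−mL=126/5 → turn +1·90°
n=5: pose=(1,3,E); sL=30/37, sR=30/13; mL=-165/481, mR=-30/37; mL+mR=-15/13 → advance -1; mR−mL=-225/481 → turn -1·90°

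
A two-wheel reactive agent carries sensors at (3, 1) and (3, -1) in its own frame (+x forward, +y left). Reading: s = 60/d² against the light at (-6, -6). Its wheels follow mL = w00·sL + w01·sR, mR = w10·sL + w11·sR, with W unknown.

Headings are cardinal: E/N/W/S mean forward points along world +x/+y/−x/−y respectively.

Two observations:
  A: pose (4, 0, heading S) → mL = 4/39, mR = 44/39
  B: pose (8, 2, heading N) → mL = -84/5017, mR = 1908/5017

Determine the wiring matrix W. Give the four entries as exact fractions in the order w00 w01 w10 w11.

obs A: pose=(4,0,S) → sL=6/13, sR=2/3, mL=4/39, mR=44/39
obs B: pose=(8,2,N) → sL=6/29, sR=30/173, mL=-84/5017, mR=1908/5017
sensor matrix S = [[6/13, 2/3], [6/29, 30/173]]; det S = -3776/65221
solve [mL_A; mL_B] = S·[w00; w01] and [mR_A; mR_B] = S·[w10; w11]:
  w00 = -1/2, w01 = 1/2, w10 = 1, w11 = 1

-1/2 1/2 1 1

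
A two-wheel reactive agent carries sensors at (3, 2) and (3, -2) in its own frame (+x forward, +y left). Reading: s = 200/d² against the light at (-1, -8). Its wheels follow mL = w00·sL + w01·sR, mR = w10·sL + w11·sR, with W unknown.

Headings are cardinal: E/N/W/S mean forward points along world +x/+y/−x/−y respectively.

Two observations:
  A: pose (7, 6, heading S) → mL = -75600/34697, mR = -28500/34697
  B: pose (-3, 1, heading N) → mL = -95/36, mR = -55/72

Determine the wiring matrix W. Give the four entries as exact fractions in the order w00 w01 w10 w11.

-1 -1 1/2 -1

obs A: pose=(7,6,S) → sL=200/221, sR=200/157, mL=-75600/34697, mR=-28500/34697
obs B: pose=(-3,1,N) → sL=5/4, sR=25/18, mL=-95/36, mR=-55/72
sensor matrix S = [[200/221, 200/157], [5/4, 25/18]]; det S = -104750/312273
solve [mL_A; mL_B] = S·[w00; w01] and [mR_A; mR_B] = S·[w10; w11]:
  w00 = -1, w01 = -1, w10 = 1/2, w11 = -1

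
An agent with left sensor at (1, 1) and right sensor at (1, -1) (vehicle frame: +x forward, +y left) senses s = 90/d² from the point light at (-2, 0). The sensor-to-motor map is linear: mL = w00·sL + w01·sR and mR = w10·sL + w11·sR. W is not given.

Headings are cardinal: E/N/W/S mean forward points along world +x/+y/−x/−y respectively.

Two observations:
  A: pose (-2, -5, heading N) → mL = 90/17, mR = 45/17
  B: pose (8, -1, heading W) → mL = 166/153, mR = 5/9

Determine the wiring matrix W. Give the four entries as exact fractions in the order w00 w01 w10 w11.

1/2 1/2 0 1/2

obs A: pose=(-2,-5,N) → sL=90/17, sR=90/17, mL=90/17, mR=45/17
obs B: pose=(8,-1,W) → sL=18/17, sR=10/9, mL=166/153, mR=5/9
sensor matrix S = [[90/17, 90/17], [18/17, 10/9]]; det S = 80/289
solve [mL_A; mL_B] = S·[w00; w01] and [mR_A; mR_B] = S·[w10; w11]:
  w00 = 1/2, w01 = 1/2, w10 = 0, w11 = 1/2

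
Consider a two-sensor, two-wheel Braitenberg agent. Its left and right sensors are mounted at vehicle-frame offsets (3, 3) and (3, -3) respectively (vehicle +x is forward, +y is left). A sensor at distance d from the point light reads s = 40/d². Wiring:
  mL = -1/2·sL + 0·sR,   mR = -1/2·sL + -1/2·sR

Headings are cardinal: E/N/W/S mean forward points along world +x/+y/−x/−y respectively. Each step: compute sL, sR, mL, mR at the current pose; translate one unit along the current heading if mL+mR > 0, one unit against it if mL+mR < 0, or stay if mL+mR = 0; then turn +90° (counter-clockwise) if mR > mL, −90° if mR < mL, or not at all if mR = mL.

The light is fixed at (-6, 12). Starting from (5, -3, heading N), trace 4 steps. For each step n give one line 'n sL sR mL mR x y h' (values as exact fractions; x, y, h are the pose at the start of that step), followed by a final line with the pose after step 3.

0 5/26 2/17 -5/52 -137/884 5 -3 N
1 8/73 40/557 -4/73 -3688/40661 5 -4 E
2 4/53 4/41 -2/53 -188/2173 4 -4 S
3 40/373 40/193 -20/373 -11320/71989 4 -3 W
final 5 -3 N

n=0: pose=(5,-3,N); sL=5/26, sR=2/17; mL=-5/52, mR=-137/884; mL+mR=-111/442 → advance -1; mR−mL=-1/17 → turn -1·90°
n=1: pose=(5,-4,E); sL=8/73, sR=40/557; mL=-4/73, mR=-3688/40661; mL+mR=-5916/40661 → advance -1; mR−mL=-20/557 → turn -1·90°
n=2: pose=(4,-4,S); sL=4/53, sR=4/41; mL=-2/53, mR=-188/2173; mL+mR=-270/2173 → advance -1; mR−mL=-2/41 → turn -1·90°
n=3: pose=(4,-3,W); sL=40/373, sR=40/193; mL=-20/373, mR=-11320/71989; mL+mR=-15180/71989 → advance -1; mR−mL=-20/193 → turn -1·90°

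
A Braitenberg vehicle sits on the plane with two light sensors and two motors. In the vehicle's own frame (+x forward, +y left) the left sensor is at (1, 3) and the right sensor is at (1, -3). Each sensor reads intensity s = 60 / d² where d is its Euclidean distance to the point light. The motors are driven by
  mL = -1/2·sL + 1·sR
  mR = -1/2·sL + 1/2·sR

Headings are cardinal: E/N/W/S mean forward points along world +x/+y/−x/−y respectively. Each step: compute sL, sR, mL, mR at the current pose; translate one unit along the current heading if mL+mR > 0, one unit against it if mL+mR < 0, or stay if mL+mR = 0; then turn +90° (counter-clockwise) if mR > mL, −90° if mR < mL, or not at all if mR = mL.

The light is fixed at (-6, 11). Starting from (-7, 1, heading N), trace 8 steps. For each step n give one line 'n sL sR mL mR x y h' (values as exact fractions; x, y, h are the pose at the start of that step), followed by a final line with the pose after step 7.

n=0: pose=(-7,1,N); sL=60/97, sR=12/17; mL=654/1649, mR=72/1649; mL+mR=726/1649 → advance +1; mR−mL=-6/17 → turn -1·90°
n=1: pose=(-7,2,E); sL=5/3, sR=5/12; mL=-5/12, mR=-5/8; mL+mR=-25/24 → advance -1; mR−mL=-5/24 → turn -1·90°
n=2: pose=(-8,2,S); sL=60/101, sR=12/25; mL=462/2525, mR=-144/2525; mL+mR=318/2525 → advance +1; mR−mL=-6/25 → turn -1·90°
n=3: pose=(-8,1,W); sL=30/89, sR=30/29; mL=2235/2581, mR=900/2581; mL+mR=3135/2581 → advance +1; mR−mL=-15/29 → turn -1·90°
n=4: pose=(-9,1,N); sL=20/39, sR=20/27; mL=170/351, mR=40/351; mL+mR=70/117 → advance +1; mR−mL=-10/27 → turn -1·90°
n=5: pose=(-9,2,E); sL=3/2, sR=15/37; mL=-51/148, mR=-81/148; mL+mR=-33/37 → advance -1; mR−mL=-15/74 → turn -1·90°
n=6: pose=(-10,2,S); sL=60/101, sR=60/149; mL=1590/15049, mR=-1440/15049; mL+mR=150/15049 → advance +1; mR−mL=-30/149 → turn -1·90°
n=7: pose=(-10,1,W); sL=30/97, sR=30/37; mL=2355/3589, mR=900/3589; mL+mR=3255/3589 → advance +1; mR−mL=-15/37 → turn -1·90°

0 60/97 12/17 654/1649 72/1649 -7 1 N
1 5/3 5/12 -5/12 -5/8 -7 2 E
2 60/101 12/25 462/2525 -144/2525 -8 2 S
3 30/89 30/29 2235/2581 900/2581 -8 1 W
4 20/39 20/27 170/351 40/351 -9 1 N
5 3/2 15/37 -51/148 -81/148 -9 2 E
6 60/101 60/149 1590/15049 -1440/15049 -10 2 S
7 30/97 30/37 2355/3589 900/3589 -10 1 W
final -11 1 N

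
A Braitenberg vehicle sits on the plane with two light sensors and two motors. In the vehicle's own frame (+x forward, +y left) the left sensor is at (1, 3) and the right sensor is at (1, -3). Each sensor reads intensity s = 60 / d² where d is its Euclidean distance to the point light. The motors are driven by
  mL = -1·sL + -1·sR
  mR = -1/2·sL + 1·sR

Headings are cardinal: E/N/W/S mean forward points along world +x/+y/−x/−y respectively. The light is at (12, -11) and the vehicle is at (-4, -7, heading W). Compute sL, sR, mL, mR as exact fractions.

6/29 30/169 -1884/4901 363/4901

left sensor world pos  = (-5, -10); dL² = 290
right sensor world pos = (-5, -4); dR² = 338
sL = 60/290 = 6/29
sR = 60/338 = 30/169
mL = -1·sL + -1·sR = -1884/4901
mR = -1/2·sL + 1·sR = 363/4901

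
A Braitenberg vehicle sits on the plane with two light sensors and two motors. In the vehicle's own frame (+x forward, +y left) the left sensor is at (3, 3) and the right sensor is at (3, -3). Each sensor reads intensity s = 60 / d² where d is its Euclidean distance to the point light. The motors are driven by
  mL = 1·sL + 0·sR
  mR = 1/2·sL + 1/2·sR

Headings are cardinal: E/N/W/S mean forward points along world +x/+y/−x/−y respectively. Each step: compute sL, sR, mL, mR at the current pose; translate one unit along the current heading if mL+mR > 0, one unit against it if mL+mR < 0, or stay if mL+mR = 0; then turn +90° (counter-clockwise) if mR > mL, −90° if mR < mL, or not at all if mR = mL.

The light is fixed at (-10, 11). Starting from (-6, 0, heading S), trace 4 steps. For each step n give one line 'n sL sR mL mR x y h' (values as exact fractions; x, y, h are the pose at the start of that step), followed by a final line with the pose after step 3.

0 12/49 60/197 12/49 2652/9653 -6 0 S
1 6/13 30/137 6/13 606/1781 -6 -1 E
2 60/289 60/229 60/289 15540/66181 -5 -1 S
3 15/41 3/16 15/41 363/1312 -5 -2 E
final -4 -2 S

n=0: pose=(-6,0,S); sL=12/49, sR=60/197; mL=12/49, mR=2652/9653; mL+mR=5016/9653 → advance +1; mR−mL=288/9653 → turn +1·90°
n=1: pose=(-6,-1,E); sL=6/13, sR=30/137; mL=6/13, mR=606/1781; mL+mR=1428/1781 → advance +1; mR−mL=-216/1781 → turn -1·90°
n=2: pose=(-5,-1,S); sL=60/289, sR=60/229; mL=60/289, mR=15540/66181; mL+mR=29280/66181 → advance +1; mR−mL=1800/66181 → turn +1·90°
n=3: pose=(-5,-2,E); sL=15/41, sR=3/16; mL=15/41, mR=363/1312; mL+mR=843/1312 → advance +1; mR−mL=-117/1312 → turn -1·90°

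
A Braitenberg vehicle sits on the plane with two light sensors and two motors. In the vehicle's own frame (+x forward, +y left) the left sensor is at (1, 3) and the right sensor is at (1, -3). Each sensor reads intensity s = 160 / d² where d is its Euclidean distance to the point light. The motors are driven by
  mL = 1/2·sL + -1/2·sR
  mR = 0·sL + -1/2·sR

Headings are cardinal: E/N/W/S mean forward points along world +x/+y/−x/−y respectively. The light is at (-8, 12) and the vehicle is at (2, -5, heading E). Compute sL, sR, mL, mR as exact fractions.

160/317 160/521 16320/165157 -80/521

left sensor world pos  = (3, -2); dL² = 317
right sensor world pos = (3, -8); dR² = 521
sL = 160/317 = 160/317
sR = 160/521 = 160/521
mL = 1/2·sL + -1/2·sR = 16320/165157
mR = 0·sL + -1/2·sR = -80/521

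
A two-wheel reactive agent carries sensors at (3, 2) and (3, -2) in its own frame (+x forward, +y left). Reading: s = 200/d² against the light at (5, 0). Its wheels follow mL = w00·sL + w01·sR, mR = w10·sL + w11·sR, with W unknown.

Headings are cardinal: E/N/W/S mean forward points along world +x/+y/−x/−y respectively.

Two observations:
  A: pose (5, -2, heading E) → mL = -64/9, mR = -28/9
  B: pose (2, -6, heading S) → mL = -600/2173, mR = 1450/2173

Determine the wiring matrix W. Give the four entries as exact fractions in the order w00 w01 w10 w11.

obs A: pose=(5,-2,E) → sL=200/9, sR=8, mL=-64/9, mR=-28/9
obs B: pose=(2,-6,S) → sL=100/41, sR=100/53, mL=-600/2173, mR=1450/2173
sensor matrix S = [[200/9, 8], [100/41, 100/53]]; det S = 438400/19557
solve [mL_A; mL_B] = S·[w00; w01] and [mR_A; mR_B] = S·[w10; w11]:
  w00 = -1/2, w01 = 1/2, w10 = -1/2, w11 = 1

-1/2 1/2 -1/2 1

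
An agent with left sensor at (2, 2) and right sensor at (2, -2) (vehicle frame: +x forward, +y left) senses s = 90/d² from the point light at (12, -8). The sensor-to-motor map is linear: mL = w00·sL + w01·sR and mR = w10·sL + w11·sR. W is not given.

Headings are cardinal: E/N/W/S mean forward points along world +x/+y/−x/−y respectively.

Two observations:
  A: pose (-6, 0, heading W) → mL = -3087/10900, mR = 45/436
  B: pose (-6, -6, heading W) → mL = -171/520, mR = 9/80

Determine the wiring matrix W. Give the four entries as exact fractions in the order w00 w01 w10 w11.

obs A: pose=(-6,0,W) → sL=45/218, sR=9/50, mL=-3087/10900, mR=45/436
obs B: pose=(-6,-6,W) → sL=9/40, sR=45/208, mL=-171/520, mR=9/80
sensor matrix S = [[45/218, 9/50], [9/40, 45/208]]; det S = 23571/5668000
solve [mL_A; mL_B] = S·[w00; w01] and [mR_A; mR_B] = S·[w10; w11]:
  w00 = -1/2, w01 = -1, w10 = 1/2, w11 = 0

-1/2 -1 1/2 0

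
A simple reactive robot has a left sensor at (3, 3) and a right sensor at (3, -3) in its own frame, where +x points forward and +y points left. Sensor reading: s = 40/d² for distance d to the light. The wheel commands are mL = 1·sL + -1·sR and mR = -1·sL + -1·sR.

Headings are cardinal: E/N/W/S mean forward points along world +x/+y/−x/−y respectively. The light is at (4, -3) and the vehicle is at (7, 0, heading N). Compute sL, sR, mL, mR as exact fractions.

10/9 5/9 5/9 -5/3

left sensor world pos  = (4, 3); dL² = 36
right sensor world pos = (10, 3); dR² = 72
sL = 40/36 = 10/9
sR = 40/72 = 5/9
mL = 1·sL + -1·sR = 5/9
mR = -1·sL + -1·sR = -5/3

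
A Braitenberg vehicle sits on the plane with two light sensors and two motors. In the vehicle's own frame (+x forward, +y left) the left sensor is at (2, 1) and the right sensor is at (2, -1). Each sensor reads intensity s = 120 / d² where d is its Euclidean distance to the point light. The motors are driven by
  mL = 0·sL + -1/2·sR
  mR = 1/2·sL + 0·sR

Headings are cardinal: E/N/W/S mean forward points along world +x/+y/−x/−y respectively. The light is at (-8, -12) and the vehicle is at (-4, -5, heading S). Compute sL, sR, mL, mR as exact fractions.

12/5 60/17 -30/17 6/5

left sensor world pos  = (-3, -7); dL² = 50
right sensor world pos = (-5, -7); dR² = 34
sL = 120/50 = 12/5
sR = 120/34 = 60/17
mL = 0·sL + -1/2·sR = -30/17
mR = 1/2·sL + 0·sR = 6/5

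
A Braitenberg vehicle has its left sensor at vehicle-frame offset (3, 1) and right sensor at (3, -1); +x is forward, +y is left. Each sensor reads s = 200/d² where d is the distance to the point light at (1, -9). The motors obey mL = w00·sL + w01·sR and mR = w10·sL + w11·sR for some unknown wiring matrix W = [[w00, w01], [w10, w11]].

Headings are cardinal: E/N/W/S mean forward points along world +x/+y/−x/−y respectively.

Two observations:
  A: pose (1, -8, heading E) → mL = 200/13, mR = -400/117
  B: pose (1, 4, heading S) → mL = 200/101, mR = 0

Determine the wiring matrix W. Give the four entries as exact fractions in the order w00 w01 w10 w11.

1 0 1/2 -1/2

obs A: pose=(1,-8,E) → sL=200/13, sR=200/9, mL=200/13, mR=-400/117
obs B: pose=(1,4,S) → sL=200/101, sR=200/101, mL=200/101, mR=0
sensor matrix S = [[200/13, 200/9], [200/101, 200/101]]; det S = -160000/11817
solve [mL_A; mL_B] = S·[w00; w01] and [mR_A; mR_B] = S·[w10; w11]:
  w00 = 1, w01 = 0, w10 = 1/2, w11 = -1/2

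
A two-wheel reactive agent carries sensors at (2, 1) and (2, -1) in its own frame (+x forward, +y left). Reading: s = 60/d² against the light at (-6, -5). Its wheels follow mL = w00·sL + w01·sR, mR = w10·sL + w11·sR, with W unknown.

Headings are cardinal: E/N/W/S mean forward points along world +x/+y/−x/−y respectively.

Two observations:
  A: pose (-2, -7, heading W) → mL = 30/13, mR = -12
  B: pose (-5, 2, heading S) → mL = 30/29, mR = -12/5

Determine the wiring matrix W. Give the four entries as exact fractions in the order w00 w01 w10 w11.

1/2 0 0 -1

obs A: pose=(-2,-7,W) → sL=60/13, sR=12, mL=30/13, mR=-12
obs B: pose=(-5,2,S) → sL=60/29, sR=12/5, mL=30/29, mR=-12/5
sensor matrix S = [[60/13, 12], [60/29, 12/5]]; det S = -5184/377
solve [mL_A; mL_B] = S·[w00; w01] and [mR_A; mR_B] = S·[w10; w11]:
  w00 = 1/2, w01 = 0, w10 = 0, w11 = -1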